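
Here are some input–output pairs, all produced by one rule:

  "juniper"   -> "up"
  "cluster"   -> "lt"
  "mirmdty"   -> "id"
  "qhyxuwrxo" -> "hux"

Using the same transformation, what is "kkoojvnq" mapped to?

kjq

What's happening: keep one character in every 3, starting at position 2 (positions 2nd, 5th, 8th, ...).
So "kkoojvnq" becomes "kjq".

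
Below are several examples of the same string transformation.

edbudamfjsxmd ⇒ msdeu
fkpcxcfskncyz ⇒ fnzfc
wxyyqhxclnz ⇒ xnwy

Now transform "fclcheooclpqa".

The transformation: keep one character in every 3, starting at position 1 (positions 1st, 4th, 7th, ...), then move the first 2 characters to the end (rotate left by 2).
"fclcheooclpqa" → "fcola" → "olafc".
(Check on "wxyyqhxclnz": → "wyxn" → "xnwy" ✓)

olafc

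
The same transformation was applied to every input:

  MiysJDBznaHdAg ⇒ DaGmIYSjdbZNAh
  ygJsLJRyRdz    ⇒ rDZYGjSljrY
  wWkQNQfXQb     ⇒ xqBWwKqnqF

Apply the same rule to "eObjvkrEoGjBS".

What's happening: flip the case of every letter, then move the last 3 characters to the front (rotate right by 3).
For "eObjvkrEoGjBS" the result is "JbsEoBJVKReOg".

JbsEoBJVKReOg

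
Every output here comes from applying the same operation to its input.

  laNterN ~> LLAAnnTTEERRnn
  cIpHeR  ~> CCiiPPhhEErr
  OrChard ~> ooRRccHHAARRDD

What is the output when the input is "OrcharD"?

ooRRCCHHAARRdd

The transformation: flip the case of every letter, then double every character.
Working it through for "OrcharD": intermediate "oRCHARd", final "ooRRCCHHAARRdd".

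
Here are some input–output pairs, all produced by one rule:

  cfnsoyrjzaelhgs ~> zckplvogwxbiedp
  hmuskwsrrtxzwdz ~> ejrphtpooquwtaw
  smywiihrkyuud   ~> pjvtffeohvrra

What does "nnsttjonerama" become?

kkpqqglkboxjx

Rule — shift every letter 3 places backward in the alphabet (wrapping around).
On "nnsttjonerama" that produces "kkpqqglkboxjx".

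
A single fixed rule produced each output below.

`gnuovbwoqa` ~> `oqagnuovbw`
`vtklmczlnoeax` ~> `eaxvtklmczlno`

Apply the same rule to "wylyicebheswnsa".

nsawylyicebhesw

In each case the input is transformed by: move the last 3 characters to the front (rotate right by 3).
On "wylyicebheswnsa" that produces "nsawylyicebhesw".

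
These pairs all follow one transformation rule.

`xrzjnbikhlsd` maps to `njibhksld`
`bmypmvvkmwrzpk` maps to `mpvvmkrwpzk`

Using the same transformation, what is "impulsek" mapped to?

luesk

What's happening: delete the first 3 characters, then swap each adjacent pair of characters (1↔2, 3↔4, ...).
"impulsek" → "ulsek" → "luesk".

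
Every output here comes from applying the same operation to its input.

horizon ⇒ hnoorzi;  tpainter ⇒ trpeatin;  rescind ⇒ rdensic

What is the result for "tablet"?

ttaebl

The transformation: take characters alternately from the front and the back (1st, last, 2nd, 2nd-last, ...).
For "tablet" the result is "ttaebl".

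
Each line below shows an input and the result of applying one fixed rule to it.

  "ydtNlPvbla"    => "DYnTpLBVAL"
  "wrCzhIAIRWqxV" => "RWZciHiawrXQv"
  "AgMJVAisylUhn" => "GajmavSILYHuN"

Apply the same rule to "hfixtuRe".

FHXIUTEr

Rule — swap each adjacent pair of characters (1↔2, 3↔4, ...), then flip the case of every letter.
On "hfixtuRe": the first step gives "fhxiuteR", and the second then gives "FHXIUTEr".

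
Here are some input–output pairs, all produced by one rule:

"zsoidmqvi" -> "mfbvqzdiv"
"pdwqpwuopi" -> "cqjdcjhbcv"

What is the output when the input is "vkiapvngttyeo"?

ixvnciatgglrb

The transformation: shift every letter 13 places forward in the alphabet (wrapping around) — i.e. ROT13.
Applying that to "vkiapvngttyeo" gives "ixvnciatgglrb".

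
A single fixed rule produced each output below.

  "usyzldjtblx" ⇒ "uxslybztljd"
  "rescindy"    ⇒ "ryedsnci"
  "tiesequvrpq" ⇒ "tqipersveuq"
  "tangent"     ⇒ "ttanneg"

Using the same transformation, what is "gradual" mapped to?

What's happening: take characters alternately from the front and the back (1st, last, 2nd, 2nd-last, ...).
"gradual" → "glraaud".

glraaud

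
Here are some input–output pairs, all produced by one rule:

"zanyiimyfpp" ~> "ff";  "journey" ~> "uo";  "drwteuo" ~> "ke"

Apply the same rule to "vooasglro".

he

Rule — shift every letter 10 places backward in the alphabet (wrapping around), then keep only the last 2 characters.
"vooasglro" → "leeqiwbhe" → "he".
(Check on "drwteuo": → "thmjuke" → "ke" ✓)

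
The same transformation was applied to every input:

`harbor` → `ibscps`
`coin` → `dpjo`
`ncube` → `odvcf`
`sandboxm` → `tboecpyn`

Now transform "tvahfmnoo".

In each case the input is transformed by: shift every letter 1 place forward in the alphabet (wrapping around).
"tvahfmnoo" → "uwbignopp".

uwbignopp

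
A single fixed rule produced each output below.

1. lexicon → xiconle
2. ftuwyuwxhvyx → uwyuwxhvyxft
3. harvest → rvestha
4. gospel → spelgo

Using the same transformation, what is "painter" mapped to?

In each case the input is transformed by: move the first 2 characters to the end (rotate left by 2).
On "painter" that produces "interpa".

interpa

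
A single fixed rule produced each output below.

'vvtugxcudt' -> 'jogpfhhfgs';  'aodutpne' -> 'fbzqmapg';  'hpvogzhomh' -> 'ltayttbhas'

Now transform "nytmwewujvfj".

igvhrvzkfyiq

Each output is the input with this applied: swap the front and back halves of the string, then shift every letter 12 places forward in the alphabet (wrapping around).
On "nytmwewujvfj": the first step gives "wujvfjnytmwe", and the second then gives "igvhrvzkfyiq".
(Check on "aodutpne": → "tpneaodu" → "fbzqmapg" ✓)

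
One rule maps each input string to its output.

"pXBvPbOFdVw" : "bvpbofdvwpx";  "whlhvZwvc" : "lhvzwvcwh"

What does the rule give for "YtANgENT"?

angentyt

In each case the input is transformed by: move the first 2 characters to the end (rotate left by 2), then convert every letter to lowercase.
Working it through for "YtANgENT": intermediate "ANgENTYt", final "angentyt".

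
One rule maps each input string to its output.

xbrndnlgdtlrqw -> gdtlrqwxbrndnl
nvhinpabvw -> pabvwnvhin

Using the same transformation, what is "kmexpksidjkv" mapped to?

The transformation: swap the front and back halves of the string.
So "kmexpksidjkv" becomes "sidjkvkmexpk".

sidjkvkmexpk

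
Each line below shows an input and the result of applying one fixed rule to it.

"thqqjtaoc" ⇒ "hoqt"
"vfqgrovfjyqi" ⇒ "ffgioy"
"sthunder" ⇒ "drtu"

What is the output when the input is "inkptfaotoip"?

fnoopp

In each case the input is transformed by: keep every other character starting from the second (positions 2nd, 4th, 6th, ...), then sort the characters into alphabetical order.
"inkptfaotoip" → "npfoop" → "fnoopp".
(Check on "thqqjtaoc": → "hqto" → "hoqt" ✓)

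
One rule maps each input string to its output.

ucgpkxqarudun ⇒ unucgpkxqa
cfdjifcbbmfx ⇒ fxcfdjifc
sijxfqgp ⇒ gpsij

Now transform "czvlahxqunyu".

Rule — move the last 2 characters to the front (rotate right by 2), then delete the last 3 characters.
On "czvlahxqunyu": the first step gives "yuczvlahxqun", and the second then gives "yuczvlahx".
(Check on "sijxfqgp": → "gpsijxfq" → "gpsij" ✓)

yuczvlahx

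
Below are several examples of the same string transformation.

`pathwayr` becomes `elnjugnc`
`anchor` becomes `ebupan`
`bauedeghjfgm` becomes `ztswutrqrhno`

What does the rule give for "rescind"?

qavpfre

Each output is the input with this applied: shift every letter 13 places forward in the alphabet (wrapping around) — i.e. ROT13, then reverse the string.
"rescind" → "qavpfre".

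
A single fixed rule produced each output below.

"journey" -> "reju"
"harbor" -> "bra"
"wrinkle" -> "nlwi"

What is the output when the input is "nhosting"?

sigh

The pattern: move the first 3 characters to the end (rotate left by 3), then keep every other character starting from the first (positions 1st, 3rd, 5th, ...).
Applying both steps to "nhosting": "stingnho", then "sigh".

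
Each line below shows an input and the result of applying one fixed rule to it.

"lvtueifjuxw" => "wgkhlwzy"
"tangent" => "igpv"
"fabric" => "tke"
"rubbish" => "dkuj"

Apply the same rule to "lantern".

vgtp

Rule — delete the first 3 characters, then shift every letter 2 places forward in the alphabet (wrapping around).
For "lantern", step one produces "tern"; step two turns that into "vgtp".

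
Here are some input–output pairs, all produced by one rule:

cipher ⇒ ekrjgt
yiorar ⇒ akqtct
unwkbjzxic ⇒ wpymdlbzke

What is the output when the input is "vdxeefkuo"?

Looking at the pairs, the operation is to shift every letter 2 places forward in the alphabet (wrapping around).
Doing the same to "vdxeefkuo": "xfzgghmwq".

xfzgghmwq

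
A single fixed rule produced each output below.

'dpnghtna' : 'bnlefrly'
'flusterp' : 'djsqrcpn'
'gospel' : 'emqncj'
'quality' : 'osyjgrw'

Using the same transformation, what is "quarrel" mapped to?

osyppcj

The pattern: shift every letter 2 places backward in the alphabet (wrapping around).
Applying that to "quarrel" gives "osyppcj".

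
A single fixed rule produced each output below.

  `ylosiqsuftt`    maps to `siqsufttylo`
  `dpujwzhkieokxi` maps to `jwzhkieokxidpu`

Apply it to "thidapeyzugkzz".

dapeyzugkzzthi

Each output is the input with this applied: move the first 3 characters to the end (rotate left by 3).
Doing the same to "thidapeyzugkzz": "dapeyzugkzzthi".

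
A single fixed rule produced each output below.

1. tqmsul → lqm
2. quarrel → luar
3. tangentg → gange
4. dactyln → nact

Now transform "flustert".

The rule is to swap the first and last characters, then delete the last 3 characters.
"flustert" → "tlusterf" → "tlust".

tlust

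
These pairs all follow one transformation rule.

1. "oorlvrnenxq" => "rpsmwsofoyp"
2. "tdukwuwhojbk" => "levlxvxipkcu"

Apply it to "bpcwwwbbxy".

zqdxxxccyc

Each output is the input with this applied: shift every letter 1 place forward in the alphabet (wrapping around), then swap the first and last characters.
"bpcwwwbbxy" → "cqdxxxccyz" → "zqdxxxccyc".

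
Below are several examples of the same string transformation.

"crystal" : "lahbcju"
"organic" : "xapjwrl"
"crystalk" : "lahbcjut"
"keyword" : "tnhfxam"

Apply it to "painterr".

Rule — shift every letter 9 places forward in the alphabet (wrapping around).
Applying that to "painterr" gives "yjrwcnaa".

yjrwcnaa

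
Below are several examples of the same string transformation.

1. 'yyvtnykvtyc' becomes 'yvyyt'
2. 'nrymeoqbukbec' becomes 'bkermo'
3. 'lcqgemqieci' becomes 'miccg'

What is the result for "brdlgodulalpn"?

uaprlo

Rule — keep every other character starting from the second (positions 2nd, 4th, 6th, ...), then move the last 3 characters to the front (rotate right by 3).
For "brdlgodulalpn", step one produces "rlouap"; step two turns that into "uaprlo".
(Check on "yyvtnykvtyc": → "ytyvy" → "yvyyt" ✓)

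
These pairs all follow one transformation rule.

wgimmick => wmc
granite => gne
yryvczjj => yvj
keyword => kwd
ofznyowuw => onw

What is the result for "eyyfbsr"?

efr

Looking at the pairs, the operation is to keep one character in every 3, starting at position 1 (positions 1st, 4th, 7th, ...).
On "eyyfbsr" that produces "efr".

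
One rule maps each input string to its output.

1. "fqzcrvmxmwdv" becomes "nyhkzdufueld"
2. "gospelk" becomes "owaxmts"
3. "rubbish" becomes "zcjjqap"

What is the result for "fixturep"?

nqfbczmx

What's happening: shift every letter 8 places forward in the alphabet (wrapping around).
"fixturep" → "nqfbczmx".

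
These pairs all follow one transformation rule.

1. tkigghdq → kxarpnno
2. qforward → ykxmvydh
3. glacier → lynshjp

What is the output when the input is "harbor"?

vyohyi

In each case the input is transformed by: shift every letter 7 places forward in the alphabet (wrapping around), then move the last 2 characters to the front (rotate right by 2).
On "harbor": the first step gives "ohyivy", and the second then gives "vyohyi".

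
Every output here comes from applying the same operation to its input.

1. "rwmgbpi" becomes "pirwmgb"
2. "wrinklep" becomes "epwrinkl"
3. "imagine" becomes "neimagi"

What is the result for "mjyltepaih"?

ihmjyltepa

Rule — move the last 2 characters to the front (rotate right by 2).
So "mjyltepaih" becomes "ihmjyltepa".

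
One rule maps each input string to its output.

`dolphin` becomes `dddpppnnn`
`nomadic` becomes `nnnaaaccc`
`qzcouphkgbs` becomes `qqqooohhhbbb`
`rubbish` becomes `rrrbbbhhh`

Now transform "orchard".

Looking at the pairs, the operation is to keep one character in every 3, starting at position 1 (positions 1st, 4th, 7th, ...), then repeat every character 3 times.
"orchard" → "ooohhhddd".

ooohhhddd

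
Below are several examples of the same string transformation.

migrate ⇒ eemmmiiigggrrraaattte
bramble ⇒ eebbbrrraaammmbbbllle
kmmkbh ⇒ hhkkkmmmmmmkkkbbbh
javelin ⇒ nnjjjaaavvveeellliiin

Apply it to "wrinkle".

eewwwrrriiinnnkkkllle

The pattern: repeat every character 3 times, then move the last 2 characters to the front (rotate right by 2).
So "wrinkle" becomes "eewwwrrriiinnnkkkllle".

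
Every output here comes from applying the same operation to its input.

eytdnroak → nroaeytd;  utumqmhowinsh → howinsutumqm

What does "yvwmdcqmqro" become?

What's happening: delete the last character, then swap the front and back halves of the string.
For "yvwmdcqmqro", step one produces "yvwmdcqmqr"; step two turns that into "cqmqryvwmd".
(Check on "utumqmhowinsh": → "utumqmhowins" → "howinsutumqm" ✓)

cqmqryvwmd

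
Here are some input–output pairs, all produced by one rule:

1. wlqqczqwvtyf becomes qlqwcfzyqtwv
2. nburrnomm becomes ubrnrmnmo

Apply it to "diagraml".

aigdrlam

Looking at the pairs, the operation is to move the first 2 characters to the end (rotate left by 2), then take characters alternately from the front and the back (1st, last, 2nd, 2nd-last, ...).
So "diagraml" becomes "aigdrlam".
(Check on "wlqqczqwvtyf": → "qqczqwvtyfwl" → "qlqwcfzyqtwv" ✓)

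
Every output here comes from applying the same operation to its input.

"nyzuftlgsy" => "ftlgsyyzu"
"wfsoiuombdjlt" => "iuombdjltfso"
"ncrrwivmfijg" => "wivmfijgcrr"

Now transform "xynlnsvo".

Looking at the pairs, the operation is to delete the first character, then move the first 3 characters to the end (rotate left by 3).
So "xynlnsvo" becomes "nsvoynl".

nsvoynl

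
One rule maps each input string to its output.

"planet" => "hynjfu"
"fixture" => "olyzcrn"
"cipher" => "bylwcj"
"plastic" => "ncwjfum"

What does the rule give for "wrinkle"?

The pattern: shift every letter 6 places backward in the alphabet (wrapping around), then move the last 3 characters to the front (rotate right by 3).
For "wrinkle", step one produces "qlchefy"; step two turns that into "efyqlch".

efyqlch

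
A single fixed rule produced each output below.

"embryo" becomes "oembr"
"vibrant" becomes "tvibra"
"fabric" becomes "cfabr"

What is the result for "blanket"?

tblank

Rule — move the last 2 characters to the front (rotate right by 2), then delete the first character.
"blanket" → "etblank" → "tblank".
(Check on "embryo": → "yoembr" → "oembr" ✓)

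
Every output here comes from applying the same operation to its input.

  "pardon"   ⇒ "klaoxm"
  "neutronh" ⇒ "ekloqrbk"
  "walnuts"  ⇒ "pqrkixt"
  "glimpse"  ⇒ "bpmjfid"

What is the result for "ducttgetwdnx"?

ukatqbdqqzra

Looking at the pairs, the operation is to reverse the string, then shift every letter 3 places backward in the alphabet (wrapping around).
For "ducttgetwdnx", step one produces "xndwtegttcud"; step two turns that into "ukatqbdqqzra".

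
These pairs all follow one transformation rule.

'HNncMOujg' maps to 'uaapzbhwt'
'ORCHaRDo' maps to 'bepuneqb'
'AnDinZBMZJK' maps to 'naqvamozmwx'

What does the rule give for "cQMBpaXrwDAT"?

pdzocnkejqng

What's happening: shift every letter 13 places forward in the alphabet (wrapping around) — i.e. ROT13, then convert every letter to lowercase.
Starting from "cQMBpaXrwDAT": after the first operation, "pDZOcnKejQNG"; after the second, "pdzocnkejqng".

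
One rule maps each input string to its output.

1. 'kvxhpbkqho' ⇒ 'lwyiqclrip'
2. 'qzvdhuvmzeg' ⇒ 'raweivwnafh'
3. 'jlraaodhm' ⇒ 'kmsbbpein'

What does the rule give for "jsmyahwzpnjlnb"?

Rule — shift every letter 1 place forward in the alphabet (wrapping around).
For "jsmyahwzpnjlnb" the result is "ktnzbixaqokmoc".

ktnzbixaqokmoc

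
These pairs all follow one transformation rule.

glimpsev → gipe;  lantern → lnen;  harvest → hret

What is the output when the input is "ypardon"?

yadn

The transformation: keep every other character starting from the first (positions 1st, 3rd, 5th, ...).
Applying that to "ypardon" gives "yadn".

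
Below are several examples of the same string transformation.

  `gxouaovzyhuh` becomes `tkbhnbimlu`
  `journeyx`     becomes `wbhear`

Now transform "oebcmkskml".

The transformation: shift every letter 13 places forward in the alphabet (wrapping around) — i.e. ROT13, then delete the last 2 characters.
"oebcmkskml" → "bropzxfxzy" → "bropzxfx".

bropzxfx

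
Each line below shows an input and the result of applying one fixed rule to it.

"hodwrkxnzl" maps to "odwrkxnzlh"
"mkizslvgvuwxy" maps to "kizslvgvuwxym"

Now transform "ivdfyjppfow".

vdfyjppfowi

Rule — move the first character to the end.
So "ivdfyjppfow" becomes "vdfyjppfowi".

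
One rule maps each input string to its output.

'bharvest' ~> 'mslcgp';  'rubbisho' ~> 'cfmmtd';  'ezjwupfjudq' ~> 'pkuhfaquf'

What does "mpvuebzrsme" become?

Rule — delete the last 2 characters, then shift every letter 11 places forward in the alphabet (wrapping around).
Working it through for "mpvuebzrsme": intermediate "mpvuebzrs", final "xagfpmkcd".
(Check on "rubbisho": → "rubbis" → "cfmmtd" ✓)

xagfpmkcd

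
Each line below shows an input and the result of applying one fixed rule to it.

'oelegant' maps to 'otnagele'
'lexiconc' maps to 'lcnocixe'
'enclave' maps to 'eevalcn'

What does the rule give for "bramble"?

belbmar

In each case the input is transformed by: reverse the string, then move the last character to the front.
"bramble" → "belbmar".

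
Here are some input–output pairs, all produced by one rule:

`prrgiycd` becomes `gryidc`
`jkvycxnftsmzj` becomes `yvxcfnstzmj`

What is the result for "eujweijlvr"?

wjieljrv

The transformation: delete the first 2 characters, then swap each adjacent pair of characters (1↔2, 3↔4, ...).
Starting from "eujweijlvr": after the first operation, "jweijlvr"; after the second, "wjieljrv".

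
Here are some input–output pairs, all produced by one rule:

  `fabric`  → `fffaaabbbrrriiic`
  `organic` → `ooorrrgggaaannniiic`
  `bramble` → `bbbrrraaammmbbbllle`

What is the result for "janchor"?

Rule — repeat every character 3 times, then delete the last 2 characters.
For "janchor", step one produces "jjjaaannnccchhhooorrr"; step two turns that into "jjjaaannnccchhhooor".

jjjaaannnccchhhooor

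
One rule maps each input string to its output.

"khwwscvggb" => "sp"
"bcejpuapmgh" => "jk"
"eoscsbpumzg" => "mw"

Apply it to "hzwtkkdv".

ph

Each output is the input with this applied: shift every letter 8 places forward in the alphabet (wrapping around), then keep only the first 2 characters.
Doing the same to "hzwtkkdv": "ph".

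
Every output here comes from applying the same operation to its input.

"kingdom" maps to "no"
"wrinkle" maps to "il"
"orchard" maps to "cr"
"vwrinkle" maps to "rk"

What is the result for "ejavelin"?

al

What's happening: keep one character in every 3, starting at position 3 (positions 3rd, 6th, 9th, ...).
For "ejavelin" the result is "al".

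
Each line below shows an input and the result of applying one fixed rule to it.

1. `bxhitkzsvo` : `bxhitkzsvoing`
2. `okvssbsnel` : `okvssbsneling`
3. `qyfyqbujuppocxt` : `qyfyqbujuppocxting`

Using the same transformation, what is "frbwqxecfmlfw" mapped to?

frbwqxecfmlfwing

Rule — append "ing".
On "frbwqxecfmlfw" that produces "frbwqxecfmlfwing".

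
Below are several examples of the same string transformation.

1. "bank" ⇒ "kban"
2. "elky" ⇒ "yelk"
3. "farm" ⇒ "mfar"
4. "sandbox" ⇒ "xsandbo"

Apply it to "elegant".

Each output is the input with this applied: move the last character to the front.
Applying that to "elegant" gives "telegan".

telegan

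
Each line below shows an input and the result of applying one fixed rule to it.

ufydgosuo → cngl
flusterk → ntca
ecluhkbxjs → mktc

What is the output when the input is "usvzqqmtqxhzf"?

cadh

The transformation: shift every letter 8 places forward in the alphabet (wrapping around), then keep only the first 4 characters.
For "usvzqqmtqxhzf", step one produces "cadhyyubyfphn"; step two turns that into "cadh".
(Check on "flusterk": → "ntcabmzs" → "ntca" ✓)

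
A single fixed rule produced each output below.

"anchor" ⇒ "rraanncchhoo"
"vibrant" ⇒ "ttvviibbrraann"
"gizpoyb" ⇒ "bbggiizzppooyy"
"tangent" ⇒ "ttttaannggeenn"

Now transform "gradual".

llggrraadduuaa

Looking at the pairs, the operation is to move the last character to the front, then double every character.
On "gradual": the first step gives "lgradua", and the second then gives "llggrraadduuaa".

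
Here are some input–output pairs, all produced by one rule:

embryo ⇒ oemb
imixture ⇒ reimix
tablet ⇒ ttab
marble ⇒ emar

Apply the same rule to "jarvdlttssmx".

The pattern: swap the front and back halves of the string, then delete the first 2 characters.
On "jarvdlttssmx" that produces "ssmxjarvdl".

ssmxjarvdl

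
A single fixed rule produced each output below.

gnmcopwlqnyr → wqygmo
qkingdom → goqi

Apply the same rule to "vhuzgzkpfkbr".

The pattern: keep every other character starting from the first (positions 1st, 3rd, 5th, ...), then swap the front and back halves of the string.
"vhuzgzkpfkbr" → "vugkfb" → "kfbvug".

kfbvug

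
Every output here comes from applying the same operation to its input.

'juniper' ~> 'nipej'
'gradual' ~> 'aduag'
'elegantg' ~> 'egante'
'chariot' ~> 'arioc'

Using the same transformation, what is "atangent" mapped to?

The pattern: swap the first and last characters, then delete the first 2 characters.
Doing the same to "atangent": "angena".

angena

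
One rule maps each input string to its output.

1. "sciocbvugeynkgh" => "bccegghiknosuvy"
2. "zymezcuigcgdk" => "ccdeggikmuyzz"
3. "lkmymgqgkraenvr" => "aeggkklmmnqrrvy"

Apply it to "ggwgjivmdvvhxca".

acdggghijmvvvwx

In each case the input is transformed by: sort the characters into alphabetical order.
For "ggwgjivmdvvhxca" the result is "acdggghijmvvvwx".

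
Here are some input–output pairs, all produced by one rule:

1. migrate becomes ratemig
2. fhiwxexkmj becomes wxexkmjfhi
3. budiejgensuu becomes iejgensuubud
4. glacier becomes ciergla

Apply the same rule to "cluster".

sterclu

The transformation: move the first 3 characters to the end (rotate left by 3).
So "cluster" becomes "sterclu".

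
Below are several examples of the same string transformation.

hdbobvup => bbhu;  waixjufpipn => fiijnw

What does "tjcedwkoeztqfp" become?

cdefktt

The pattern: keep every other character starting from the first (positions 1st, 3rd, 5th, ...), then sort the characters into alphabetical order.
On "tjcedwkoeztqfp": the first step gives "tcdketf", and the second then gives "cdefktt".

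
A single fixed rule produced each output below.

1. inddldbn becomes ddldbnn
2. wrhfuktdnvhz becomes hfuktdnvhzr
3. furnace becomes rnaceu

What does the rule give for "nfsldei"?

sldeif

What's happening: delete the first character, then move the first character to the end.
Working it through for "nfsldei": intermediate "fsldei", final "sldeif".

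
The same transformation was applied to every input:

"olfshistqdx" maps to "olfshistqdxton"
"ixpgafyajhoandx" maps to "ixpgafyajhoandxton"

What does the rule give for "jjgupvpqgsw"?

Looking at the pairs, the operation is to append "ton".
"jjgupvpqgsw" → "jjgupvpqgswton".

jjgupvpqgswton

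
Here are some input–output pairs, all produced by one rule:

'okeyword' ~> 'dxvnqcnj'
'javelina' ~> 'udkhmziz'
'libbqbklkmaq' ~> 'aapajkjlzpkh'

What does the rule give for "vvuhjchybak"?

tgibgxazjuu

Rule — move the first 2 characters to the end (rotate left by 2), then shift every letter 1 place backward in the alphabet (wrapping around).
Doing the same to "vvuhjchybak": "tgibgxazjuu".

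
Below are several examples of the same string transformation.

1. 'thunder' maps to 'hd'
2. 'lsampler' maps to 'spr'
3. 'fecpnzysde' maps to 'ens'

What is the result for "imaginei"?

mii

In each case the input is transformed by: keep one character in every 3, starting at position 2 (positions 2nd, 5th, 8th, ...).
Doing the same to "imaginei": "mii".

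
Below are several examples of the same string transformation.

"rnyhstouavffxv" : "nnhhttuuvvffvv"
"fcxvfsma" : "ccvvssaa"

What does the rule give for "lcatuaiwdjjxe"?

What's happening: keep every other character starting from the second (positions 2nd, 4th, 6th, ...), then double every character.
On "lcatuaiwdjjxe" that produces "ccttaawwjjxx".

ccttaawwjjxx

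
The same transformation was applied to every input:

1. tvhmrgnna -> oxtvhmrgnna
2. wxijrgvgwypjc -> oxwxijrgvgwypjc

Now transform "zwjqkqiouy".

The rule is to prepend "ox".
"zwjqkqiouy" → "oxzwjqkqiouy".

oxzwjqkqiouy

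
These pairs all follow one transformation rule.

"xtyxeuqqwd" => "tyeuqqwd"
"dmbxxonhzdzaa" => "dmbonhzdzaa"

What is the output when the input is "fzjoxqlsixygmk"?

Looking at the pairs, the operation is to remove every "x".
Doing the same to "fzjoxqlsixygmk": "fzjoqlsiygmk".

fzjoqlsiygmk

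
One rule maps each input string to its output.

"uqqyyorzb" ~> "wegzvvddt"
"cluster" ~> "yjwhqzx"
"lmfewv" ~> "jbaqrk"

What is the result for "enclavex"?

Looking at the pairs, the operation is to move the last 3 characters to the front (rotate right by 3), then shift every letter 5 places forward in the alphabet (wrapping around).
Working it through for "enclavex": intermediate "vexencla", final "ajcjshqf".
(Check on "uqqyyorzb": → "rzbuqqyyo" → "wegzvvddt" ✓)

ajcjshqf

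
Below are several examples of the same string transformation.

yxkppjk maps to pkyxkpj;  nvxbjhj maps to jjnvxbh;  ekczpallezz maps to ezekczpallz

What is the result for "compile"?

iecompl

What's happening: move the last 2 characters to the front (rotate right by 2), then swap the first and last characters.
Doing the same to "compile": "iecompl".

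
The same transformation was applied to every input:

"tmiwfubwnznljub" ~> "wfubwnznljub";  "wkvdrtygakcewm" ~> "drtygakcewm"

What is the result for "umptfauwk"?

tfauwk

The pattern: delete the first 3 characters.
On "umptfauwk" that produces "tfauwk".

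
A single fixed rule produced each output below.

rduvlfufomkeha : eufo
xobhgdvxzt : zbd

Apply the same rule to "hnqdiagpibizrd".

Rule — keep one character in every 3, starting at position 3 (positions 3rd, 6th, 9th, ...), then move the last character to the front.
For "hnqdiagpibizrd", step one produces "qaiz"; step two turns that into "zqai".

zqai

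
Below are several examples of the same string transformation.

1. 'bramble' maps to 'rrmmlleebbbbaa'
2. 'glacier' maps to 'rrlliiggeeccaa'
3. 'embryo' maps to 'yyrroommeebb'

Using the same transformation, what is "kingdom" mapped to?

oonnmmkkiiggdd

Each output is the input with this applied: sort the characters into reverse alphabetical order, then double every character.
For "kingdom", step one produces "onmkigd"; step two turns that into "oonnmmkkiiggdd".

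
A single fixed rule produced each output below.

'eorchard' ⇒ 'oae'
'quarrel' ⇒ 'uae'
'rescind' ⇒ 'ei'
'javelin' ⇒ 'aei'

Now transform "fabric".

The pattern: move the first character to the end, then keep only the vowels.
On "fabric": the first step gives "abricf", and the second then gives "ai".

ai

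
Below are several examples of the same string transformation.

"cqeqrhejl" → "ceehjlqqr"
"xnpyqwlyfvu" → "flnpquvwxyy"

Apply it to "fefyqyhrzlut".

The rule is to sort the characters into alphabetical order.
For "fefyqyhrzlut" the result is "effhlqrtuyyz".

effhlqrtuyyz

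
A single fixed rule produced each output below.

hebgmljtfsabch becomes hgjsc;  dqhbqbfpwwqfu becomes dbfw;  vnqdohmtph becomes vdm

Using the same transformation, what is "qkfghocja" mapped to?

Each output is the input with this applied: delete the last character, then keep one character in every 3, starting at position 1 (positions 1st, 4th, 7th, ...).
"qkfghocja" → "qkfghocj" → "qgc".

qgc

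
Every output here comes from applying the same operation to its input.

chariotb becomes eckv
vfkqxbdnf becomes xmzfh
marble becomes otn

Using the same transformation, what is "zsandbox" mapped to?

bcfq

Rule — keep every other character starting from the first (positions 1st, 3rd, 5th, ...), then shift every letter 2 places forward in the alphabet (wrapping around).
"zsandbox" → "zado" → "bcfq".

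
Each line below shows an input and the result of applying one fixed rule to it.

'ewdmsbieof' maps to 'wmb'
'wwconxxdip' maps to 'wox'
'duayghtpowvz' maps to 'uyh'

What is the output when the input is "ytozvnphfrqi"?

tzn

Looking at the pairs, the operation is to keep every other character starting from the second (positions 2nd, 4th, 6th, ...), then keep only the first 3 characters.
For "ytozvnphfrqi", step one produces "tznhri"; step two turns that into "tzn".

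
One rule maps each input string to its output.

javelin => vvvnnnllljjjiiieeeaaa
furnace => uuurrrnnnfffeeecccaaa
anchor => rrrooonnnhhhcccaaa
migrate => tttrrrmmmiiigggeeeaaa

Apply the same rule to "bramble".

Rule — sort the characters into reverse alphabetical order, then repeat every character 3 times.
Starting from "bramble": after the first operation, "rmlebba"; after the second, "rrrmmmllleeebbbbbbaaa".

rrrmmmllleeebbbbbbaaa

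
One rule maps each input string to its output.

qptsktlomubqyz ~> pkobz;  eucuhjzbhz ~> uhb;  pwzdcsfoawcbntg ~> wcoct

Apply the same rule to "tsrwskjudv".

Looking at the pairs, the operation is to keep one character in every 3, starting at position 2 (positions 2nd, 5th, 8th, ...).
Applying that to "tsrwskjudv" gives "ssu".

ssu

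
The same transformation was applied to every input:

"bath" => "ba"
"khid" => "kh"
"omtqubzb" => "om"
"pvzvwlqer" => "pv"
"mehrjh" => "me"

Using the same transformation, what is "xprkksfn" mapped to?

xp

Looking at the pairs, the operation is to keep only the first 2 characters.
Doing the same to "xprkksfn": "xp".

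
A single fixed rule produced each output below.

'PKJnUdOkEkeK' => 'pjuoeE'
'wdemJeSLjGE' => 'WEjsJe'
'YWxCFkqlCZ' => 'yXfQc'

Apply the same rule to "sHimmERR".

Looking at the pairs, the operation is to keep every other character starting from the first (positions 1st, 3rd, 5th, ...), then flip the case of every letter.
Working it through for "sHimmERR": intermediate "simR", final "SIMr".

SIMr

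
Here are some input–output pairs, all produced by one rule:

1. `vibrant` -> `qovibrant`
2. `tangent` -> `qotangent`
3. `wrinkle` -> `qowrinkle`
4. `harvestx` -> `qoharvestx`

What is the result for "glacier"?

In each case the input is transformed by: prepend "qo".
Applying that to "glacier" gives "qoglacier".

qoglacier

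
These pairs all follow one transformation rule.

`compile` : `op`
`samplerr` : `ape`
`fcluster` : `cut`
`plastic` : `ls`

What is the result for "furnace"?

un

What's happening: delete the last 2 characters, then keep every other character starting from the second (positions 2nd, 4th, 6th, ...).
Starting from "furnace": after the first operation, "furna"; after the second, "un".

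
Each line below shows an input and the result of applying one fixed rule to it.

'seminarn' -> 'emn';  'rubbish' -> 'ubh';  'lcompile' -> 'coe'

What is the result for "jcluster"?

clr

Rule — swap each adjacent pair of characters (1↔2, 3↔4, ...), then keep one character in every 3, starting at position 1 (positions 1st, 4th, 7th, ...).
Starting from "jcluster": after the first operation, "cjultsre"; after the second, "clr".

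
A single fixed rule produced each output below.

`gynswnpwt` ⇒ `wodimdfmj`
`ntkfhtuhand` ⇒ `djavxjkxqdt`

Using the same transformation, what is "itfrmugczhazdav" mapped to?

The transformation: shift every letter 10 places backward in the alphabet (wrapping around).
So "itfrmugczhazdav" becomes "yjvhckwspxqptql".

yjvhckwspxqptql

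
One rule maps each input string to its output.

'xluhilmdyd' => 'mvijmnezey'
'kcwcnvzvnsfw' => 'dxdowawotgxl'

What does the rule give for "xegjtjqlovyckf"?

Looking at the pairs, the operation is to shift every letter 1 place forward in the alphabet (wrapping around), then move the first character to the end.
"xegjtjqlovyckf" → "fhkukrmpwzdlgy".

fhkukrmpwzdlgy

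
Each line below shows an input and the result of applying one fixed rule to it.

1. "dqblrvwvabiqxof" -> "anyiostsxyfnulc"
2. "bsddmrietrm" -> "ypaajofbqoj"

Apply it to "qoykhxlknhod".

nlvheuihkela

The rule is to shift every letter 3 places backward in the alphabet (wrapping around).
Doing the same to "qoykhxlknhod": "nlvheuihkela".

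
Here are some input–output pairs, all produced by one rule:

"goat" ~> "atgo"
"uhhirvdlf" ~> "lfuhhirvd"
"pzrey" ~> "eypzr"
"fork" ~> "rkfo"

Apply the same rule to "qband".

The transformation: move the last 2 characters to the front (rotate right by 2).
Applying that to "qband" gives "ndqba".

ndqba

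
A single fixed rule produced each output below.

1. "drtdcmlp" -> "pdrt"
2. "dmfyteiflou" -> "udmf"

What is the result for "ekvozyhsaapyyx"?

xekv

Looking at the pairs, the operation is to move the last character to the front, then keep only the first 4 characters.
On "ekvozyhsaapyyx": the first step gives "xekvozyhsaapyy", and the second then gives "xekv".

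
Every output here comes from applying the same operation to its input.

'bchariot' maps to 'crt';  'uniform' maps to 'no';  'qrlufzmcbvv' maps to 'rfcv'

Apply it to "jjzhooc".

The pattern: keep one character in every 3, starting at position 2 (positions 2nd, 5th, 8th, ...).
"jjzhooc" → "jo".

jo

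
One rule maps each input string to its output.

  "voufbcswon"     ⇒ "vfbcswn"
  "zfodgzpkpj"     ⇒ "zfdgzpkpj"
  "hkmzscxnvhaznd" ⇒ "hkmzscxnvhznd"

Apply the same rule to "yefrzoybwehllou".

yfrzybwhll

What's happening: remove every vowel.
"yefrzoybwehllou" → "yfrzybwhll".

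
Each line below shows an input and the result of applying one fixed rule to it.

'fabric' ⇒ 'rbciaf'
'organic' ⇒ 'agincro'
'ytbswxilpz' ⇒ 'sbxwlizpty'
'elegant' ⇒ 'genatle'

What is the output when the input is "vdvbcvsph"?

bvvcpshdv

Rule — swap each adjacent pair of characters (1↔2, 3↔4, ...), then move the first 2 characters to the end (rotate left by 2).
Applying both steps to "vdvbcvsph": "dvbvvcpsh", then "bvvcpshdv".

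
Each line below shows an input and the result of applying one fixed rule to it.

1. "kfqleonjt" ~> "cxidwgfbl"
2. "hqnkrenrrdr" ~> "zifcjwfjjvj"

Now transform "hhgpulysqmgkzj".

The rule is to shift every letter 8 places backward in the alphabet (wrapping around).
"hhgpulysqmgkzj" → "zzyhmdqkieycrb".

zzyhmdqkieycrb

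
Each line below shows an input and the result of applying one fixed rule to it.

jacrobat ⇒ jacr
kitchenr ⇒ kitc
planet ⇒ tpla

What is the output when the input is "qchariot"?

qcha

Rule — swap the front and back halves of the string, then keep only the last 4 characters.
Starting from "qchariot": after the first operation, "riotqcha"; after the second, "qcha".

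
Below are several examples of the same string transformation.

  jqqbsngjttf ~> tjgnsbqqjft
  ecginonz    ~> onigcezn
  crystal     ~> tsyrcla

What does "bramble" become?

bmarbel

The transformation: reverse the string, then move the first 2 characters to the end (rotate left by 2).
Starting from "bramble": after the first operation, "elbmarb"; after the second, "bmarbel".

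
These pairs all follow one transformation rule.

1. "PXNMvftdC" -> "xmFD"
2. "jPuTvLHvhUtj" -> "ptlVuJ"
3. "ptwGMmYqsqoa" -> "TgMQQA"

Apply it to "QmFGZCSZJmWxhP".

Looking at the pairs, the operation is to flip the case of every letter, then keep every other character starting from the second (positions 2nd, 4th, 6th, ...).
Applying both steps to "QmFGZCSZJmWxhP": "qMfgzcszjMwXHp", then "MgczMXp".

MgczMXp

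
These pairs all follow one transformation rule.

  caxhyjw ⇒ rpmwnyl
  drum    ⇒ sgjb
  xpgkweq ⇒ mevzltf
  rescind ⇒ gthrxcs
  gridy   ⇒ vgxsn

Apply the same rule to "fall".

In each case the input is transformed by: shift every letter 11 places backward in the alphabet (wrapping around).
So "fall" becomes "upaa".

upaa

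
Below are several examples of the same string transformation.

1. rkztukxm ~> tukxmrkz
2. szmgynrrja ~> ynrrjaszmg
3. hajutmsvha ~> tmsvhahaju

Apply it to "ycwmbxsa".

The pattern: move the last character to the front, then swap the front and back halves of the string.
Working it through for "ycwmbxsa": intermediate "aycwmbxs", final "mbxsaycw".

mbxsaycw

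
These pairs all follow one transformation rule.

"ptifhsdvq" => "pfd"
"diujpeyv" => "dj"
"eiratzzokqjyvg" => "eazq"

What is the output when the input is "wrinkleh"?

wn

In each case the input is transformed by: move the last 2 characters to the front (rotate right by 2), then keep one character in every 3, starting at position 3 (positions 3rd, 6th, 9th, ...).
For "wrinkleh", step one produces "ehwrinkl"; step two turns that into "wn".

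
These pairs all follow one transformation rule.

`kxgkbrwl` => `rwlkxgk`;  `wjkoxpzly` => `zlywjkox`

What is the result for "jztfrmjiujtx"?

jtxjztfrmji

The pattern: move the last 3 characters to the front (rotate right by 3), then delete the last character.
"jztfrmjiujtx" → "jtxjztfrmji".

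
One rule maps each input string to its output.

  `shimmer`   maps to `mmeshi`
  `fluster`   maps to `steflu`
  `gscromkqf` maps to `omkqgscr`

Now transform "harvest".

What's happening: delete the last character, then swap the front and back halves of the string.
Starting from "harvest": after the first operation, "harves"; after the second, "veshar".

veshar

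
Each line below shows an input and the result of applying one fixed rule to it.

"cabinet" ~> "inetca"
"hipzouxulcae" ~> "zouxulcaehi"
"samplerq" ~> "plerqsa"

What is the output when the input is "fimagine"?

Rule — move the first 2 characters to the end (rotate left by 2), then delete the first character.
Doing the same to "fimagine": "aginefi".

aginefi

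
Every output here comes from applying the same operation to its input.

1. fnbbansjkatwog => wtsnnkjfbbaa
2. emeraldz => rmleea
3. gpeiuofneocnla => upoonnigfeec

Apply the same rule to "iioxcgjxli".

The rule is to delete the last 2 characters, then sort the characters into reverse alphabetical order.
Starting from "iioxcgjxli": after the first operation, "iioxcgjx"; after the second, "xxojiigc".

xxojiigc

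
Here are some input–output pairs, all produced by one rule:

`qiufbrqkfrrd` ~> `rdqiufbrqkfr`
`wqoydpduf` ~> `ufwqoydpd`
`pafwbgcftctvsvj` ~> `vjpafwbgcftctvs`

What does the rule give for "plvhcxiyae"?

In each case the input is transformed by: move the last 2 characters to the front (rotate right by 2).
So "plvhcxiyae" becomes "aeplvhcxiy".

aeplvhcxiy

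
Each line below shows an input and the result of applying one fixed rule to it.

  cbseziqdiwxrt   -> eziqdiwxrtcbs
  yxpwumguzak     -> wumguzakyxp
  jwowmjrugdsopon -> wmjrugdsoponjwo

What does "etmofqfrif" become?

ofqfrifetm

In each case the input is transformed by: move the first 3 characters to the end (rotate left by 3).
Doing the same to "etmofqfrif": "ofqfrifetm".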